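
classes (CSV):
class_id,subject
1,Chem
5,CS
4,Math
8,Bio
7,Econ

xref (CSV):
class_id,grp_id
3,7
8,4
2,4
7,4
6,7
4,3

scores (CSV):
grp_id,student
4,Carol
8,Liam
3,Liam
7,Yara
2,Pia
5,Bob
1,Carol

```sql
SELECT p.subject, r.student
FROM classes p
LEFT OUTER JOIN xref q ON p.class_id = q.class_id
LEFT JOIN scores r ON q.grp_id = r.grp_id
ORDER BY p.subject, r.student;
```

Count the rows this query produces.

5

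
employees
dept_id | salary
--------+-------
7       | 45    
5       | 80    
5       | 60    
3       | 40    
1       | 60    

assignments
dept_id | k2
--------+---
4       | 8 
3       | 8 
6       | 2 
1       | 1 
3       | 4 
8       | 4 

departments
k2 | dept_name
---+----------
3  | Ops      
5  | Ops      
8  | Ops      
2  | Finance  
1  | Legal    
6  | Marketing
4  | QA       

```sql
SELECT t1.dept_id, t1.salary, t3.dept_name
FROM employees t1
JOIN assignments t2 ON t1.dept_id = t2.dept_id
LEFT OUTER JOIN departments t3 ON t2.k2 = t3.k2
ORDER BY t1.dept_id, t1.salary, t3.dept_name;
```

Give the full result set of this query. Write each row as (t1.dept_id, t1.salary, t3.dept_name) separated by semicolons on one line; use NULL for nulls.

(1, 60, Legal); (3, 40, Ops); (3, 40, QA)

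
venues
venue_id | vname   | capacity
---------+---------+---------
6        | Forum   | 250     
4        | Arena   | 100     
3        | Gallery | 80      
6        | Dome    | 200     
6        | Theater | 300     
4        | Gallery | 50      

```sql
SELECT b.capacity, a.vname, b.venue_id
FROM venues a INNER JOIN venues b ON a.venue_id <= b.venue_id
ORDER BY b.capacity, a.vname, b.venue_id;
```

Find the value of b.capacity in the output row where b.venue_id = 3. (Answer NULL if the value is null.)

INNER JOIN keeps only pairs where the ON condition holds.
Matching on a.venue_id <= b.venue_id.
- a[0] venue_id=6 → 3 match(es) in b → 3 row(s).
- a[1] venue_id=4 → 5 match(es) in b → 5 row(s).
- a[2] venue_id=3 → 6 match(es) in b → 6 row(s).
- a[3] venue_id=6 → 3 match(es) in b → 3 row(s).
- a[4] venue_id=6 → 3 match(es) in b → 3 row(s).
- a[5] venue_id=4 → 5 match(es) in b → 5 row(s).

80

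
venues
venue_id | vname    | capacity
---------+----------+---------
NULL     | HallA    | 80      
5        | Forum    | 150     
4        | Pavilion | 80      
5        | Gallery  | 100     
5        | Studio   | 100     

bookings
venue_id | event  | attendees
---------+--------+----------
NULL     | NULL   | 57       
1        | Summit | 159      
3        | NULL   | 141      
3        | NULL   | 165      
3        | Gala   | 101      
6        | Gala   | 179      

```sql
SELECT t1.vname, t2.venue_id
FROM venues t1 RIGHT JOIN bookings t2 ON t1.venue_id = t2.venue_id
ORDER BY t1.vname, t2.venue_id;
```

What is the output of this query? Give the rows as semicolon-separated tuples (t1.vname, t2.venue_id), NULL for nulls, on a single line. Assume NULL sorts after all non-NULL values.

(NULL, 1); (NULL, 3); (NULL, 3); (NULL, 3); (NULL, 6); (NULL, NULL)

RIGHT JOIN keeps every row from `bookings`; unmatched rows get NULL for `venues`'s columns.
Matching on t1.venue_id = t2.venue_id. A NULL in a compared column never satisfies the condition.
- t1[0] venue_id=NULL → no match.
- t1[1] venue_id=5 → no match.
- t1[2] venue_id=4 → no match.
- t1[3] venue_id=5 → no match.
- t1[4] venue_id=5 → no match.
- 6 row(s) from t2 found no t1 partner → padded with NULL.
After projecting and ordering:
t1.vname | t2.venue_id
NULL | 1
NULL | 3
NULL | 3
NULL | 3
NULL | 6
NULL | NULL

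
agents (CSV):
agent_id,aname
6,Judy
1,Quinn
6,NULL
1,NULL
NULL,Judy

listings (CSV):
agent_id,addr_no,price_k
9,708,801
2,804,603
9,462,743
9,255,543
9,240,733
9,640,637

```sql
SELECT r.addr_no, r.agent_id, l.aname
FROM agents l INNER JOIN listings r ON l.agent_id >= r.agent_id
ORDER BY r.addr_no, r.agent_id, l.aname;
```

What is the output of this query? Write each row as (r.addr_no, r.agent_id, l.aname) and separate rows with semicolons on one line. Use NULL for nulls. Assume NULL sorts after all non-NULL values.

(804, 2, Judy); (804, 2, NULL)

INNER JOIN keeps only pairs where the ON condition holds.
Matching on l.agent_id >= r.agent_id. A NULL in a compared column never satisfies the condition.
Matched pairs: 2.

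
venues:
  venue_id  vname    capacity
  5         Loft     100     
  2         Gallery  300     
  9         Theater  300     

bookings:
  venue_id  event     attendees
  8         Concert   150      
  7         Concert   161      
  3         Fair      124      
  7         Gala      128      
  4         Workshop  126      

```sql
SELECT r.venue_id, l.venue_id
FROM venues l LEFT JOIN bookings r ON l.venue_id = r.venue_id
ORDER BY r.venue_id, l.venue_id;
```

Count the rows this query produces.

LEFT JOIN keeps every row from `venues`; unmatched rows get NULL for `bookings`'s columns.
Matching on l.venue_id = r.venue_id.
- venue_id=5: no r row matches, row kept with r columns NULL.
- venue_id=2: no r row matches, row kept with r columns NULL.
- venue_id=9: no r row matches, row kept with r columns NULL.
Total: 0 matched + 3 padded = 3 rows.

3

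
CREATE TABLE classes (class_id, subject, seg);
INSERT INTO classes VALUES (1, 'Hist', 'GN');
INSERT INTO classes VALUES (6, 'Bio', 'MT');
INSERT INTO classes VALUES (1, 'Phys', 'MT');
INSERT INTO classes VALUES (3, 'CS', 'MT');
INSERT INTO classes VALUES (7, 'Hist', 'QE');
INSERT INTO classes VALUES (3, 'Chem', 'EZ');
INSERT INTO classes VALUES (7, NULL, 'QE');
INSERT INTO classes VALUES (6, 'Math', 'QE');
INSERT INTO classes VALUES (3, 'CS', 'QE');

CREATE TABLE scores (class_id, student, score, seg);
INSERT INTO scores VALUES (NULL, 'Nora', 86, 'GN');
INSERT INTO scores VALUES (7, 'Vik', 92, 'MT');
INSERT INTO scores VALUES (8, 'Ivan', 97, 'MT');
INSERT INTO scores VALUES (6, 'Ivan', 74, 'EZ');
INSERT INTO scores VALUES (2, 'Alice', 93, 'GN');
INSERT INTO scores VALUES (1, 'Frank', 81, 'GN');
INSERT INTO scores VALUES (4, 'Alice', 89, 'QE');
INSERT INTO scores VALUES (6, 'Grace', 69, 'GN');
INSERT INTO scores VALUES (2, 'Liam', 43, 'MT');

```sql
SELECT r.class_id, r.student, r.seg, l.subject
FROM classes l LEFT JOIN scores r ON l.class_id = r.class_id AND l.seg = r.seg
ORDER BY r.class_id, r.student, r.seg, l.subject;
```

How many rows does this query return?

LEFT JOIN keeps every row from `classes`; unmatched rows get NULL for `scores`'s columns.
Matching on l.class_id = r.class_id AND l.seg = r.seg. A NULL in a compared column never satisfies the condition.
Matched pairs: 1; unmatched l rows kept: 8.
Total: 1 matched + 8 padded = 9 rows.

9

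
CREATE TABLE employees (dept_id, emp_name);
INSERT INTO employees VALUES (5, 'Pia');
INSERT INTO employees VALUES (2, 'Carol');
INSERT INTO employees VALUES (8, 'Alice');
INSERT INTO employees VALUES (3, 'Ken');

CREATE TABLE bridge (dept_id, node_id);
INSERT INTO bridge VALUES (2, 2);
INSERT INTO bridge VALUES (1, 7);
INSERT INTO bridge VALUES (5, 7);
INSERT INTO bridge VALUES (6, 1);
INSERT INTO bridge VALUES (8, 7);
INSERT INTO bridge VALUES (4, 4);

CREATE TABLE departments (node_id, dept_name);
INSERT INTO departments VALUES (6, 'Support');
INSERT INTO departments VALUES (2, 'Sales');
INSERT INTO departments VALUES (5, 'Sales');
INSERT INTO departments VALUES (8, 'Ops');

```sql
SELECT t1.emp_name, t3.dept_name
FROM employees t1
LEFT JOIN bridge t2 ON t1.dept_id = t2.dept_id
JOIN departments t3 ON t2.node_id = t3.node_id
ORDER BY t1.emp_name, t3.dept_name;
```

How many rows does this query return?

Evaluate left to right. First `employees t1 LEFT JOIN bridge t2` on dept_id: 4 row(s).
Then INNER JOIN `departments t3` on node_id: keep only rows whose t2.node_id appears in t3.
Result: 1 row(s).

1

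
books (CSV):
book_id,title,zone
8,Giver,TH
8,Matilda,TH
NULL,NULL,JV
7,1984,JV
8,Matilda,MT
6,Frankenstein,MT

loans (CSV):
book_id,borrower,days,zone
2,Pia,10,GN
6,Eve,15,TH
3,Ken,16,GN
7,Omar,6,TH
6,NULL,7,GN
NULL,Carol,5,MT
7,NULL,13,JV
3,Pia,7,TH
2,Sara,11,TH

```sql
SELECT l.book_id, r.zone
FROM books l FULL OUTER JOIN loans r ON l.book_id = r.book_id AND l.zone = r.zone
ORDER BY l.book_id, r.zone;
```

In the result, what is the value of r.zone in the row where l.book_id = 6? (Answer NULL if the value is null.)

NULL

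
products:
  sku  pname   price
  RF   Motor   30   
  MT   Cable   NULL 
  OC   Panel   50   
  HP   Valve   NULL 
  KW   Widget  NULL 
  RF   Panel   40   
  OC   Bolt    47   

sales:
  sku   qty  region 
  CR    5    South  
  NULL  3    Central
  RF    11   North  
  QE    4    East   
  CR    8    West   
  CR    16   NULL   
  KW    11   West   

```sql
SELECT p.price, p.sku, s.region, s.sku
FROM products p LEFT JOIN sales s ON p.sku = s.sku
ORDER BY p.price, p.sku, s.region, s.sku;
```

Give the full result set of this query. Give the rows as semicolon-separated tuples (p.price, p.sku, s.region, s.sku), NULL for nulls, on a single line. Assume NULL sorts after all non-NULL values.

(30, RF, North, RF); (40, RF, North, RF); (47, OC, NULL, NULL); (50, OC, NULL, NULL); (NULL, HP, NULL, NULL); (NULL, KW, West, KW); (NULL, MT, NULL, NULL)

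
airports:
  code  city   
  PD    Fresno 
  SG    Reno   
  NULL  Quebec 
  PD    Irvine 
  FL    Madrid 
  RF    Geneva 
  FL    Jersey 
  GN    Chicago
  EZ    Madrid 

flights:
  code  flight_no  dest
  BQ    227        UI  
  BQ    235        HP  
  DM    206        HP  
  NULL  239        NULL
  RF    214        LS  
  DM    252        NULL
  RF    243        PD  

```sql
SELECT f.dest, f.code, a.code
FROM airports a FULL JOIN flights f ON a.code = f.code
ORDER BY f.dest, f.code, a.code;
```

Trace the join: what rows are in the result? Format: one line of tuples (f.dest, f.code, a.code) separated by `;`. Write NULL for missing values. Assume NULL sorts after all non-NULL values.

(HP, BQ, NULL); (HP, DM, NULL); (LS, RF, RF); (PD, RF, RF); (UI, BQ, NULL); (NULL, DM, NULL); (NULL, NULL, EZ); (NULL, NULL, FL); (NULL, NULL, FL); (NULL, NULL, GN); (NULL, NULL, PD); (NULL, NULL, PD); (NULL, NULL, SG); (NULL, NULL, NULL); (NULL, NULL, NULL)

FULL OUTER JOIN keeps every row from both sides; unmatched rows get NULL for the other side's columns.
Matching on a.code = f.code. A NULL in a compared column never satisfies the condition.
Matched pairs: 2; unmatched a rows kept: 8; unmatched f rows kept: 5.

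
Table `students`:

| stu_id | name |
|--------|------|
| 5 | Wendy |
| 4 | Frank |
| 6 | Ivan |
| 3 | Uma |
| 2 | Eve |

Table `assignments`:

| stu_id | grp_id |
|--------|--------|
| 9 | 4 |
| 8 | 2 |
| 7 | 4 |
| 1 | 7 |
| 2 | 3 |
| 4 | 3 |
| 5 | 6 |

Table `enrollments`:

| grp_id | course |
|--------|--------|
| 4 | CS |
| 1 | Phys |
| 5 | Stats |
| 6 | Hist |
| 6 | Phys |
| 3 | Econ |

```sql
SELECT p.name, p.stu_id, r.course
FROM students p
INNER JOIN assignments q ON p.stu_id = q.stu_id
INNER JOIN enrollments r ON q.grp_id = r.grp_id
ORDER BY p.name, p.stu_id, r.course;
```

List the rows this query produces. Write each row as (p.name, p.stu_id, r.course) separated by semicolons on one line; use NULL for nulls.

(Eve, 2, Econ); (Frank, 4, Econ); (Wendy, 5, Hist); (Wendy, 5, Phys)

Joins associate left-to-right: students INNER JOIN assignments on stu_id gives 3 intermediate row(s).
Then INNER JOIN `enrollments r` on grp_id: keep only rows whose q.grp_id appears in r.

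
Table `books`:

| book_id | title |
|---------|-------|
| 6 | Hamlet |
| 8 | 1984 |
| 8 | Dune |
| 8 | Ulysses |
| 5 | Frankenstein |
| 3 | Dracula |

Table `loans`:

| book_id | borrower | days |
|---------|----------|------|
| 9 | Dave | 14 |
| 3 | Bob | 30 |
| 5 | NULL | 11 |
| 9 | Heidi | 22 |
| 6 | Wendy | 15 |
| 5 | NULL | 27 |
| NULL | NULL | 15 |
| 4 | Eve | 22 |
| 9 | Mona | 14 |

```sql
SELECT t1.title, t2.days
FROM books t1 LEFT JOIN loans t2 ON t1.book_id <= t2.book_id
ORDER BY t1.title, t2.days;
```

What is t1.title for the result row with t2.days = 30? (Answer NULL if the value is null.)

Dracula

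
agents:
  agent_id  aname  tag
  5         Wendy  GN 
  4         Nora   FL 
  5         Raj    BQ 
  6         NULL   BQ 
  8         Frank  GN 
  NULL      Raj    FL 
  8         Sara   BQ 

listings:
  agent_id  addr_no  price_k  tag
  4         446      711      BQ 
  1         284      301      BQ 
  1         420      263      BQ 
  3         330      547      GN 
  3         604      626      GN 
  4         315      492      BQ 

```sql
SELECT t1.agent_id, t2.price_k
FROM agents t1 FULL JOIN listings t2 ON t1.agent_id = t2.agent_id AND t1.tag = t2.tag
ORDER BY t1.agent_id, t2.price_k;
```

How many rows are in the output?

13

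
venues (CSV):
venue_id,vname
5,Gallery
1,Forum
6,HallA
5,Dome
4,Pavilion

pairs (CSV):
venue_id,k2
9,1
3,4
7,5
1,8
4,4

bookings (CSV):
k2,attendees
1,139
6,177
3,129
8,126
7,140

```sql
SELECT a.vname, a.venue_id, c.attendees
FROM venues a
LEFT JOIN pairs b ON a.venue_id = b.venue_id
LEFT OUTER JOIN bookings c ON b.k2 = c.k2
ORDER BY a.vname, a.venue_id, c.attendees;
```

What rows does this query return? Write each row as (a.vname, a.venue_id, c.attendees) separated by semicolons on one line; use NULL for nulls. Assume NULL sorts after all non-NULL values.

Step 1 — a LEFT JOIN b on venue_id → 5 row(s).
Then LEFT JOIN `bookings c` on k2: each of those 5 rows is kept; rows whose b.k2 has no match in c get NULL for c's columns.

(Dome, 5, NULL); (Forum, 1, 126); (Gallery, 5, NULL); (HallA, 6, NULL); (Pavilion, 4, NULL)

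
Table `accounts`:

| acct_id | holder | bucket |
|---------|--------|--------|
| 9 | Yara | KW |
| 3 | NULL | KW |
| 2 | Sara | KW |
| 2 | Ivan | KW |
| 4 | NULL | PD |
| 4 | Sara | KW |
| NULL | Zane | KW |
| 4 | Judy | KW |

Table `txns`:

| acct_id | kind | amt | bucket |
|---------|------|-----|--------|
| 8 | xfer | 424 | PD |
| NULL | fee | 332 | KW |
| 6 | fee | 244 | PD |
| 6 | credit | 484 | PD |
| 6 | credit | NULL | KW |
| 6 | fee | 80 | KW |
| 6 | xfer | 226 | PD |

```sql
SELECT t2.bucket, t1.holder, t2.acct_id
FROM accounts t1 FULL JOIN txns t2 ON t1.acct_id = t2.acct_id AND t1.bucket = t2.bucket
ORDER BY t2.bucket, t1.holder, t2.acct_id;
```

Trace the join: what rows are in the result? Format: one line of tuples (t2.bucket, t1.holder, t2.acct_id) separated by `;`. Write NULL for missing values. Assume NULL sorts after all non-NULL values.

(KW, NULL, 6); (KW, NULL, 6); (KW, NULL, NULL); (PD, NULL, 6); (PD, NULL, 6); (PD, NULL, 6); (PD, NULL, 8); (NULL, Ivan, NULL); (NULL, Judy, NULL); (NULL, Sara, NULL); (NULL, Sara, NULL); (NULL, Yara, NULL); (NULL, Zane, NULL); (NULL, NULL, NULL); (NULL, NULL, NULL)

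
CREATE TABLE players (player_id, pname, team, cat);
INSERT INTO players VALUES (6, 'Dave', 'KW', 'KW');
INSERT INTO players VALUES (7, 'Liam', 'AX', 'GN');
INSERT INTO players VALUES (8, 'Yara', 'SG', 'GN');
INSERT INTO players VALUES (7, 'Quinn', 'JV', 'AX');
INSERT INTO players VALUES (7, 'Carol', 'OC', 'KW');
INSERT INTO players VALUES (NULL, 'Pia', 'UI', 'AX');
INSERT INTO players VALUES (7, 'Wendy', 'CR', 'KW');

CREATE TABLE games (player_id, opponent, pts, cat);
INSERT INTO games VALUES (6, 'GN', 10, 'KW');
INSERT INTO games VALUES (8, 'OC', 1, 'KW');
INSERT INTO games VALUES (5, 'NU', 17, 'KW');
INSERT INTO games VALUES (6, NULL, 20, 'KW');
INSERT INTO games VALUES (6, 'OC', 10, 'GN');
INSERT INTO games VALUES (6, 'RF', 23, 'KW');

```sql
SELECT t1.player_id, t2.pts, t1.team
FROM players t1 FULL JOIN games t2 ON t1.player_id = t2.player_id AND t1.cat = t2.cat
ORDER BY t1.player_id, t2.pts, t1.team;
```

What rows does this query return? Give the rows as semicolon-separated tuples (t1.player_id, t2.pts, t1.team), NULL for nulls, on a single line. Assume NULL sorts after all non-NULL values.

(6, 10, KW); (6, 20, KW); (6, 23, KW); (7, NULL, AX); (7, NULL, CR); (7, NULL, JV); (7, NULL, OC); (8, NULL, SG); (NULL, 1, NULL); (NULL, 10, NULL); (NULL, 17, NULL); (NULL, NULL, UI)

FULL OUTER JOIN keeps every row from both sides; unmatched rows get NULL for the other side's columns.
Matching on t1.player_id = t2.player_id AND t1.cat = t2.cat. A NULL in a compared column never satisfies the condition.
Matched pairs: 3; unmatched t1 rows kept: 6; unmatched t2 rows kept: 3.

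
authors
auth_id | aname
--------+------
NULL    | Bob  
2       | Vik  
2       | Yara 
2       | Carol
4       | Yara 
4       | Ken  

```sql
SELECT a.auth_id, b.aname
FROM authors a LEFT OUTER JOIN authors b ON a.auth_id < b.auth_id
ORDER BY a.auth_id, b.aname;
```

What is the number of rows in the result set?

9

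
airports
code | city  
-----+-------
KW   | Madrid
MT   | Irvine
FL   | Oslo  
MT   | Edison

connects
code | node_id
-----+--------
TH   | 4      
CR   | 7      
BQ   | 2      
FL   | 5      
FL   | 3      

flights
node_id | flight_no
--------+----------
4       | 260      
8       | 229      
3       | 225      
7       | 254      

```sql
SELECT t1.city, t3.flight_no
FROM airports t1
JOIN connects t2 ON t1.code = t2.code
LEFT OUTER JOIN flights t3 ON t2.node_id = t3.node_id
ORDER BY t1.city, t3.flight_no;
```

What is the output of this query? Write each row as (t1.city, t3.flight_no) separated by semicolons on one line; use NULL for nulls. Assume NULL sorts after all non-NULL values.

(Oslo, 225); (Oslo, NULL)

Step 1 — t1 INNER JOIN t2 on code → 2 row(s).
Then LEFT JOIN `flights t3` on node_id: each of those 2 rows is kept; rows whose t2.node_id has no match in t3 get NULL for t3's columns.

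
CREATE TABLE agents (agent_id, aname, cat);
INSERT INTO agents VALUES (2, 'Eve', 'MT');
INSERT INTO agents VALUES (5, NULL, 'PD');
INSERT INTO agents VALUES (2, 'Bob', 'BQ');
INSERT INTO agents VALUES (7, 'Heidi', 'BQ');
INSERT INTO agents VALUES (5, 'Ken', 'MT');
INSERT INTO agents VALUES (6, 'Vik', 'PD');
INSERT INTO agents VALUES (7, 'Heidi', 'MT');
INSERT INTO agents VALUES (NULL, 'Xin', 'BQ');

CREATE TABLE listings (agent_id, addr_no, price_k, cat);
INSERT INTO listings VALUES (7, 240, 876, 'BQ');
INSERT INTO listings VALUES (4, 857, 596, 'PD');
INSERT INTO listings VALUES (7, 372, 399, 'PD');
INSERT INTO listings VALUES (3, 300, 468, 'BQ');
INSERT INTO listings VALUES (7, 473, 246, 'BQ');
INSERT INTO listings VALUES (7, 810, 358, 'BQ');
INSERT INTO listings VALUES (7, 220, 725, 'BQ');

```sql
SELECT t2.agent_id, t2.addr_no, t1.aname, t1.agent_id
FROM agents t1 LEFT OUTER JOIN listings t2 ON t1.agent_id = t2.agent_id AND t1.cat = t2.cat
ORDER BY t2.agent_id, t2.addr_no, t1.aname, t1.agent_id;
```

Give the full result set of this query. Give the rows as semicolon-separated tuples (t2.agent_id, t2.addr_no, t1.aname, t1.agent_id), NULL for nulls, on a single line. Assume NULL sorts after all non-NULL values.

(7, 220, Heidi, 7); (7, 240, Heidi, 7); (7, 473, Heidi, 7); (7, 810, Heidi, 7); (NULL, NULL, Bob, 2); (NULL, NULL, Eve, 2); (NULL, NULL, Heidi, 7); (NULL, NULL, Ken, 5); (NULL, NULL, Vik, 6); (NULL, NULL, Xin, NULL); (NULL, NULL, NULL, 5)

LEFT JOIN keeps every row from `agents`; unmatched rows get NULL for `listings`'s columns.
Matching on t1.agent_id = t2.agent_id AND t1.cat = t2.cat. A NULL in a compared column never satisfies the condition.
- t1[0] agent_id=2, cat=MT → no match; kept with NULLs on the t2 side.
- t1[1] agent_id=5, cat=PD → no match; kept with NULLs on the t2 side.
- t1[2] agent_id=2, cat=BQ → no match; kept with NULLs on the t2 side.
- t1[3] agent_id=7, cat=BQ → 4 match(es) in t2 → 4 row(s).
- t1[4] agent_id=5, cat=MT → no match; kept with NULLs on the t2 side.
- t1[5] agent_id=6, cat=PD → no match; kept with NULLs on the t2 side.
- t1[6] agent_id=7, cat=MT → no match; kept with NULLs on the t2 side.
- t1[7] agent_id=NULL, cat=BQ → no match; kept with NULLs on the t2 side.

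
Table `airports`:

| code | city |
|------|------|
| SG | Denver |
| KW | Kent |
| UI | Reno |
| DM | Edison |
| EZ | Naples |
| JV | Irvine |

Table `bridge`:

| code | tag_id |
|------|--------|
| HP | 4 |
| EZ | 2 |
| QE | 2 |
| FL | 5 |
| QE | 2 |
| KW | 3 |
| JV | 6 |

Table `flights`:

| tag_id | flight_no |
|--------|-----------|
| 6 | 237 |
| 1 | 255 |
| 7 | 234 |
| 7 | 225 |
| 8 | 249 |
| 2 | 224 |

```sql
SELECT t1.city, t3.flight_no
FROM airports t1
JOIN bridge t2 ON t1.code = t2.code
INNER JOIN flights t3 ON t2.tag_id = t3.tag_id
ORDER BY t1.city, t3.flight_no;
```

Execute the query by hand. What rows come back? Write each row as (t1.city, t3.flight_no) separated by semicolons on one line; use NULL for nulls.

Joins associate left-to-right: airports INNER JOIN bridge on code gives 3 intermediate row(s).
Then INNER JOIN `flights t3` on tag_id: keep only rows whose t2.tag_id appears in t3.

(Irvine, 237); (Naples, 224)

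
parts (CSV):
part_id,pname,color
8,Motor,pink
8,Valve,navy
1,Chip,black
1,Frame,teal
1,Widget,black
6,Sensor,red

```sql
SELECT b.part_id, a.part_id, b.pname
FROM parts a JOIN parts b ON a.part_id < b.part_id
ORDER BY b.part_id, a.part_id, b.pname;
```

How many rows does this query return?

11

INNER JOIN keeps only pairs where the ON condition holds.
Matching on a.part_id < b.part_id.
- a row (part_id=8): no match → dropped.
- a row (part_id=8): no match → dropped.
- a row (part_id=1): matches 3 b row(s) → 3 output row(s).
- a row (part_id=1): matches 3 b row(s) → 3 output row(s).
- a row (part_id=1): matches 3 b row(s) → 3 output row(s).
- a row (part_id=6): matches 2 b row(s) → 2 output row(s).
Total: 11 rows.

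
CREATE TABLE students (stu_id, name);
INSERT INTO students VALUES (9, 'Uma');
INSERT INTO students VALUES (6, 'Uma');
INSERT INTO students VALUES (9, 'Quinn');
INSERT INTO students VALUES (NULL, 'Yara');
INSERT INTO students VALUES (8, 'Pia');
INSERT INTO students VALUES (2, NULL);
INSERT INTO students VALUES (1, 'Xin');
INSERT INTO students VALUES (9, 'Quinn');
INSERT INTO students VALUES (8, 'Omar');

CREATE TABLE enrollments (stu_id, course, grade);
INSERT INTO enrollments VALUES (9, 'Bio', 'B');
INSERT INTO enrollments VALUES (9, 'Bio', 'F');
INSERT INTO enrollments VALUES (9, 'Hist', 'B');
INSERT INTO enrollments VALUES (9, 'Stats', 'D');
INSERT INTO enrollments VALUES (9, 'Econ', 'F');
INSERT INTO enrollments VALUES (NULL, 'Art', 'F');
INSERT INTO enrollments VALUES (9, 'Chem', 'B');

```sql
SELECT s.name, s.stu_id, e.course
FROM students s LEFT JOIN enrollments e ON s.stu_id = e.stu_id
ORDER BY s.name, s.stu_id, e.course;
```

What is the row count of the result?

24

LEFT JOIN keeps every row from `students`; unmatched rows get NULL for `enrollments`'s columns.
Matching on s.stu_id = e.stu_id. A NULL in a compared column never satisfies the condition.
- stu_id=9: 6 matching e row(s), so 6 row(s) emitted.
- stu_id=6: no e row matches, row kept with e columns NULL.
- stu_id=9: 6 matching e row(s), so 6 row(s) emitted.
- stu_id=NULL: no e row matches, row kept with e columns NULL.
- stu_id=8: no e row matches, row kept with e columns NULL.
- stu_id=2: no e row matches, row kept with e columns NULL.
- stu_id=1: no e row matches, row kept with e columns NULL.
- stu_id=9: 6 matching e row(s), so 6 row(s) emitted.
- stu_id=8: no e row matches, row kept with e columns NULL.
Total: 18 matched + 6 padded = 24 rows.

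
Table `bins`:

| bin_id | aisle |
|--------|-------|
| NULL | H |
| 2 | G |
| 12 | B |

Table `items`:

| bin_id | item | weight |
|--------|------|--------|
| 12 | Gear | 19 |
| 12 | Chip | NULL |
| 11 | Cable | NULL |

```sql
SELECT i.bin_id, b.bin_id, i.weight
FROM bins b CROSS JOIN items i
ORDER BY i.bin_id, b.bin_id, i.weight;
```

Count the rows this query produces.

CROSS JOIN pairs every row of `bins` with every row of `items`: 3 × 3 = 9 rows.

9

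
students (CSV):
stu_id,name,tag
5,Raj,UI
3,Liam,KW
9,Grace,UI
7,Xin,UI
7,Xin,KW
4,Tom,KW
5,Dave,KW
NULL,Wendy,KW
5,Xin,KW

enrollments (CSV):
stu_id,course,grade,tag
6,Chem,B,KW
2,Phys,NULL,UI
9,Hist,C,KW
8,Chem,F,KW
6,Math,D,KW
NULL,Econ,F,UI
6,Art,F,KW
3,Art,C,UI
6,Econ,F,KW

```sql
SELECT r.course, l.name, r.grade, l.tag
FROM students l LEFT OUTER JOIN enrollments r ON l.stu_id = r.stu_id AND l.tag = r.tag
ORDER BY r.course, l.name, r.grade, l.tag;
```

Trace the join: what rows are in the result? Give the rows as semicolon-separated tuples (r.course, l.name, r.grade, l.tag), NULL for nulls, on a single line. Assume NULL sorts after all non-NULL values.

(NULL, Dave, NULL, KW); (NULL, Grace, NULL, UI); (NULL, Liam, NULL, KW); (NULL, Raj, NULL, UI); (NULL, Tom, NULL, KW); (NULL, Wendy, NULL, KW); (NULL, Xin, NULL, KW); (NULL, Xin, NULL, KW); (NULL, Xin, NULL, UI)

LEFT JOIN keeps every row from `students`; unmatched rows get NULL for `enrollments`'s columns.
Matching on l.stu_id = r.stu_id AND l.tag = r.tag. A NULL in a compared column never satisfies the condition.
Matched pairs: 0; unmatched l rows kept: 9.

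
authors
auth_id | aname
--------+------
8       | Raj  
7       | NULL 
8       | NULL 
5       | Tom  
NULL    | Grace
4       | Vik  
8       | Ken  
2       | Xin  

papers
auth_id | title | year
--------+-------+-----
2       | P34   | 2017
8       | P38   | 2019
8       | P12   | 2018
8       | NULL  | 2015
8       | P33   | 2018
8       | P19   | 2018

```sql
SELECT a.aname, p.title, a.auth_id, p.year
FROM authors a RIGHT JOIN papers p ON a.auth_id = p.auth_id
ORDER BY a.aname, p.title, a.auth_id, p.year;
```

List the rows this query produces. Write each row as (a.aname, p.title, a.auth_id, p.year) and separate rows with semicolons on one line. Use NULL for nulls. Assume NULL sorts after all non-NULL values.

(Ken, P12, 8, 2018); (Ken, P19, 8, 2018); (Ken, P33, 8, 2018); (Ken, P38, 8, 2019); (Ken, NULL, 8, 2015); (Raj, P12, 8, 2018); (Raj, P19, 8, 2018); (Raj, P33, 8, 2018); (Raj, P38, 8, 2019); (Raj, NULL, 8, 2015); (Xin, P34, 2, 2017); (NULL, P12, 8, 2018); (NULL, P19, 8, 2018); (NULL, P33, 8, 2018); (NULL, P38, 8, 2019); (NULL, NULL, 8, 2015)

RIGHT JOIN keeps every row from `papers`; unmatched rows get NULL for `authors`'s columns.
Matching on a.auth_id = p.auth_id. A NULL in a compared column never satisfies the condition.
Matched pairs: 16; unmatched p rows kept: 0.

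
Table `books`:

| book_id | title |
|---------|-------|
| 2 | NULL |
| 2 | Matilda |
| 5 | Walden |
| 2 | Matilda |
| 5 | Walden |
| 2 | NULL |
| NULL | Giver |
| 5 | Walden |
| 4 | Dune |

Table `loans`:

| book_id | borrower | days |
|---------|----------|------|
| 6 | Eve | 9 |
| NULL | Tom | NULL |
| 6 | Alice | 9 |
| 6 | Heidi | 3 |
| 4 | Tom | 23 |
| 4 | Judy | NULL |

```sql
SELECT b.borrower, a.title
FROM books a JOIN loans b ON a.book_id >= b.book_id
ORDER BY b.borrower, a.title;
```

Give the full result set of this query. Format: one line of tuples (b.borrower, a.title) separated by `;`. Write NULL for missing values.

(Judy, Dune); (Judy, Walden); (Judy, Walden); (Judy, Walden); (Tom, Dune); (Tom, Walden); (Tom, Walden); (Tom, Walden)

INNER JOIN keeps only pairs where the ON condition holds.
Matching on a.book_id >= b.book_id. A NULL in a compared column never satisfies the condition.
Matched pairs: 8.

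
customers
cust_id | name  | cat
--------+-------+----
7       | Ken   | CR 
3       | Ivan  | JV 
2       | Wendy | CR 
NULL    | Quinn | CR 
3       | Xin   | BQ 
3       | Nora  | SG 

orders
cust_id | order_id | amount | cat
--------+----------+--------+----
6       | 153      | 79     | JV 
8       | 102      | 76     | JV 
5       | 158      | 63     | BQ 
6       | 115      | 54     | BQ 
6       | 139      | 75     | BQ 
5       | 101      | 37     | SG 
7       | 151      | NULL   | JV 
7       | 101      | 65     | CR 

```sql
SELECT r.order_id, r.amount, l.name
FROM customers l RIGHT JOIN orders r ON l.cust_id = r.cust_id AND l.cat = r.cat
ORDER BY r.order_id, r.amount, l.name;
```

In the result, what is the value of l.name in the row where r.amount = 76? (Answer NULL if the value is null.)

RIGHT JOIN keeps every row from `orders`; unmatched rows get NULL for `customers`'s columns.
Matching on l.cust_id = r.cust_id AND l.cat = r.cat. A NULL in a compared column never satisfies the condition.
- l[0] cust_id=7, cat=CR → 1 match(es) in r → 1 row(s).
- l[1] cust_id=3, cat=JV → no match.
- l[2] cust_id=2, cat=CR → no match.
- l[3] cust_id=NULL, cat=CR → no match.
- l[4] cust_id=3, cat=BQ → no match.
- l[5] cust_id=3, cat=SG → no match.
- 7 r row(s) had no l match → kept, l columns NULL.

NULL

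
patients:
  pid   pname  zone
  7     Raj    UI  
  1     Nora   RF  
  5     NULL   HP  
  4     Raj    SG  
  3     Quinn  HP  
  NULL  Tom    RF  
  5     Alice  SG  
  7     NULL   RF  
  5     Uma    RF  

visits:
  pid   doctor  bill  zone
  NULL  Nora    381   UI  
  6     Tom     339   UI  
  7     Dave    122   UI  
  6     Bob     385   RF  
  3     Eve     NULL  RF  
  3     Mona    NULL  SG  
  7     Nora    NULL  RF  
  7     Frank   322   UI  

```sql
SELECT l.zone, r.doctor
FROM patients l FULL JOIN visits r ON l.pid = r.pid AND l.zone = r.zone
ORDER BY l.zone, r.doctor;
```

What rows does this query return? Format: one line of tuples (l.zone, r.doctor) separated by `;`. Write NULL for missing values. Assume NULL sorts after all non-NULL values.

(HP, NULL); (HP, NULL); (RF, Nora); (RF, NULL); (RF, NULL); (RF, NULL); (SG, NULL); (SG, NULL); (UI, Dave); (UI, Frank); (NULL, Bob); (NULL, Eve); (NULL, Mona); (NULL, Nora); (NULL, Tom)

FULL OUTER JOIN keeps every row from both sides; unmatched rows get NULL for the other side's columns.
Matching on l.pid = r.pid AND l.zone = r.zone. A NULL in a compared column never satisfies the condition.
Matched pairs: 3; unmatched l rows kept: 7; unmatched r rows kept: 5.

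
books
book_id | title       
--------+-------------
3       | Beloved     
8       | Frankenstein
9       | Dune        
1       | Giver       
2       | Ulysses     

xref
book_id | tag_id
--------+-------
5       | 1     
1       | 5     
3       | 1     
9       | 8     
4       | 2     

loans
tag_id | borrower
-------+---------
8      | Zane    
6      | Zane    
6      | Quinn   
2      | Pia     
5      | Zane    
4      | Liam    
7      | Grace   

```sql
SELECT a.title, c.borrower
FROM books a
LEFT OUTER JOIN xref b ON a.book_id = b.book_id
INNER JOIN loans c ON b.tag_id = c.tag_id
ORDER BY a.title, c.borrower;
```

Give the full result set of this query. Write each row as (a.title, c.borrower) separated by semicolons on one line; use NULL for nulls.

(Dune, Zane); (Giver, Zane)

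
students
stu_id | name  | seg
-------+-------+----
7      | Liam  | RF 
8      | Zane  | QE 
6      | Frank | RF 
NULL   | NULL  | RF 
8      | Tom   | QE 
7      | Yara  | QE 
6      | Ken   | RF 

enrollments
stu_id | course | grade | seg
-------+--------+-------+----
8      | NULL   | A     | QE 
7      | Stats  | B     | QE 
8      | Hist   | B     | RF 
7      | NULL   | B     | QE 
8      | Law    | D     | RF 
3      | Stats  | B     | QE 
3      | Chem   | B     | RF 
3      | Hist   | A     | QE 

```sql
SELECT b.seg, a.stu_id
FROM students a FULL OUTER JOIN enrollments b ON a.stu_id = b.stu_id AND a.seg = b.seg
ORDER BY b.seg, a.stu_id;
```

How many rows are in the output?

13

FULL OUTER JOIN keeps every row from both sides; unmatched rows get NULL for the other side's columns.
Matching on a.stu_id = b.stu_id AND a.seg = b.seg. A NULL in a compared column never satisfies the condition.
- a (stu_id=7, seg=RF) has no partner → padded with NULL.
- a (stu_id=8, seg=QE) pairs with 1 row(s) of b.
- a (stu_id=6, seg=RF) has no partner → padded with NULL.
- a (stu_id=NULL, seg=RF) has no partner → padded with NULL.
- a (stu_id=8, seg=QE) pairs with 1 row(s) of b.
- a (stu_id=7, seg=QE) pairs with 2 row(s) of b.
- a (stu_id=6, seg=RF) has no partner → padded with NULL.
- plus 5 unmatched b row(s), each kept with NULL a columns.
Total: 4 matched + 9 padded = 13 rows.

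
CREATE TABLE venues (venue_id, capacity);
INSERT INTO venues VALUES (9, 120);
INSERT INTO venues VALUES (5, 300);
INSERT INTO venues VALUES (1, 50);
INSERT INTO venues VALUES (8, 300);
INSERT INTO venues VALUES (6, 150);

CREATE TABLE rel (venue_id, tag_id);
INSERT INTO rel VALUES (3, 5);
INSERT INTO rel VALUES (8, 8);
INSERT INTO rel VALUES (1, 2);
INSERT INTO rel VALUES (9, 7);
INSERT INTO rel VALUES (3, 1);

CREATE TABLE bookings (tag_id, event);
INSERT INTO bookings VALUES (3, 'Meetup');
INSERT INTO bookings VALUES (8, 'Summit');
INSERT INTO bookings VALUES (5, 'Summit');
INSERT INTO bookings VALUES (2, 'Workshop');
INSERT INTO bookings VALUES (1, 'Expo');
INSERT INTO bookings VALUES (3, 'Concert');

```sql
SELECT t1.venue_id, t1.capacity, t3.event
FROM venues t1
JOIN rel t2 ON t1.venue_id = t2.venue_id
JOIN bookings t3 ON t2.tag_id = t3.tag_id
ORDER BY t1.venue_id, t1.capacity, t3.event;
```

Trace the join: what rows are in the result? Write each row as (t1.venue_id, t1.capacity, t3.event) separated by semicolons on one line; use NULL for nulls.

Evaluate left to right. First `venues t1 INNER JOIN rel t2` on venue_id: 3 row(s).
Then INNER JOIN `bookings t3` on tag_id: keep only rows whose t2.tag_id appears in t3.

(1, 50, Workshop); (8, 300, Summit)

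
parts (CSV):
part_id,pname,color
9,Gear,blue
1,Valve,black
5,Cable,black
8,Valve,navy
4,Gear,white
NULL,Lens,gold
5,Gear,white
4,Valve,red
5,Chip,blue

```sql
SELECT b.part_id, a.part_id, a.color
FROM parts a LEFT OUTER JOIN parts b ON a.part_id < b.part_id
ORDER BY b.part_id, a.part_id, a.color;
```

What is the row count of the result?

26

LEFT JOIN keeps every row from `parts a`; unmatched rows get NULL for `parts b`'s columns.
Matching on a.part_id < b.part_id. A NULL in a compared column never satisfies the condition.
- part_id=9: no b row matches, row kept with b columns NULL.
- part_id=1: 7 matching b row(s), so 7 row(s) emitted.
- part_id=5: 2 matching b row(s), so 2 row(s) emitted.
- part_id=8: 1 matching b row(s), so 1 row(s) emitted.
- part_id=4: 5 matching b row(s), so 5 row(s) emitted.
- part_id=NULL: no b row matches, row kept with b columns NULL.
- part_id=5: 2 matching b row(s), so 2 row(s) emitted.
- part_id=4: 5 matching b row(s), so 5 row(s) emitted.
- part_id=5: 2 matching b row(s), so 2 row(s) emitted.
Total: 24 matched + 2 padded = 26 rows.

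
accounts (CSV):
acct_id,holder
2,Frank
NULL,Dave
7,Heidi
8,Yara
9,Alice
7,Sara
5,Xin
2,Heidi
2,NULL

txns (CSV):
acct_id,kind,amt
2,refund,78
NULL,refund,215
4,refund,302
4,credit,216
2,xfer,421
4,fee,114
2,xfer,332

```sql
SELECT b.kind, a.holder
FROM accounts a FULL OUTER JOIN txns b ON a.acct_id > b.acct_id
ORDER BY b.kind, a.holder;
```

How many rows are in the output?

FULL OUTER JOIN keeps every row from both sides; unmatched rows get NULL for the other side's columns.
Matching on a.acct_id > b.acct_id. A NULL in a compared column never satisfies the condition.
- a[0] acct_id=2 → no match; kept with NULLs on the b side.
- a[1] acct_id=NULL → no match; kept with NULLs on the b side.
- a[2] acct_id=7 → 6 match(es) in b → 6 row(s).
- a[3] acct_id=8 → 6 match(es) in b → 6 row(s).
- a[4] acct_id=9 → 6 match(es) in b → 6 row(s).
- a[5] acct_id=7 → 6 match(es) in b → 6 row(s).
- a[6] acct_id=5 → 6 match(es) in b → 6 row(s).
- a[7] acct_id=2 → no match; kept with NULLs on the b side.
- a[8] acct_id=2 → no match; kept with NULLs on the b side.
- 1 row(s) from b found no a partner → padded with NULL.
Total: 30 matched + 5 padded = 35 rows.

35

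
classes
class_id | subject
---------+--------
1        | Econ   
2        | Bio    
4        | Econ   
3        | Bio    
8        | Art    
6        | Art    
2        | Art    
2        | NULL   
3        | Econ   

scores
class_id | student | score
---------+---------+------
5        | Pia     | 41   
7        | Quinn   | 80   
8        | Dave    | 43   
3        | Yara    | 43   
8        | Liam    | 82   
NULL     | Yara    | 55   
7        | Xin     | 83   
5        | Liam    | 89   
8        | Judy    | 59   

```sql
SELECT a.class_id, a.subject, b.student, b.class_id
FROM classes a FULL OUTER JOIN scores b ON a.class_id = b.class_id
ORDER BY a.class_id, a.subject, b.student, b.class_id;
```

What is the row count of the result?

FULL OUTER JOIN keeps every row from both sides; unmatched rows get NULL for the other side's columns.
Matching on a.class_id = b.class_id. A NULL in a compared column never satisfies the condition.
Matched pairs: 5; unmatched a rows kept: 6; unmatched b rows kept: 5.
Total: 5 matched + 11 padded = 16 rows.

16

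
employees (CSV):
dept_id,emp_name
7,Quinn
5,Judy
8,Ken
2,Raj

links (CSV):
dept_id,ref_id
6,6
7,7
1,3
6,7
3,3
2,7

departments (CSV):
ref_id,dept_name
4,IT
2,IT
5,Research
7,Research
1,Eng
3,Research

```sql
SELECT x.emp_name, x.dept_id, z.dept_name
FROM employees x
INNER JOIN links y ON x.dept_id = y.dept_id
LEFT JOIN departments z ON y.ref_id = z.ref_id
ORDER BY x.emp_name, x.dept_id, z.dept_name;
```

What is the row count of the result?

Evaluate left to right. First `employees x INNER JOIN links y` on dept_id: 2 row(s).
Then LEFT JOIN `departments z` on ref_id: each of those 2 rows is kept; rows whose y.ref_id has no match in z get NULL for z's columns.
Result: 2 row(s).

2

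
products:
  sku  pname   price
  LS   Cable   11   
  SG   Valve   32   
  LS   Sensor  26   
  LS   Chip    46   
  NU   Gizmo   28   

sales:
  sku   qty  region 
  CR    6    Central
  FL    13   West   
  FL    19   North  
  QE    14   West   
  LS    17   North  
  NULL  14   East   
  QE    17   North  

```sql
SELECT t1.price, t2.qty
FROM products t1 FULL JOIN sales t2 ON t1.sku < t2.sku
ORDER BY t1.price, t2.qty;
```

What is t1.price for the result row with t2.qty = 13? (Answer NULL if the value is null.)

NULL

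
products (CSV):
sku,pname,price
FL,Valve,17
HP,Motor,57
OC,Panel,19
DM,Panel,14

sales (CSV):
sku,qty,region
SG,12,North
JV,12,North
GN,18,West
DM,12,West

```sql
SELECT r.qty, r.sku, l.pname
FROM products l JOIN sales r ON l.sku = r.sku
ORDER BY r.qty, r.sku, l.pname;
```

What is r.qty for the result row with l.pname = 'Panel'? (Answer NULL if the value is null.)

INNER JOIN keeps only pairs where the ON condition holds.
Matching on l.sku = r.sku.
Matched pairs: 1.

12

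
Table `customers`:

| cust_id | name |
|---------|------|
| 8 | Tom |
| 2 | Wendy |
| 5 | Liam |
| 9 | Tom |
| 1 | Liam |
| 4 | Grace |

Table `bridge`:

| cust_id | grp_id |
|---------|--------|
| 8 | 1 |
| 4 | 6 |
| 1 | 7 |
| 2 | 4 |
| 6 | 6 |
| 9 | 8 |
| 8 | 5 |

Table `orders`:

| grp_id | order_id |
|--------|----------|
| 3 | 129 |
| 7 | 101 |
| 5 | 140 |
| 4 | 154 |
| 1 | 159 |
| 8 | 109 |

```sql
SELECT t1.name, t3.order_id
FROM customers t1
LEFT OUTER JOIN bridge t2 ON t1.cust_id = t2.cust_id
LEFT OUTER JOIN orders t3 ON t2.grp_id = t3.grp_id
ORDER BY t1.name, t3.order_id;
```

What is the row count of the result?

Step 1 — t1 LEFT JOIN t2 on cust_id → 7 row(s).
Then LEFT JOIN `orders t3` on grp_id: each of those 7 rows is kept; rows whose t2.grp_id has no match in t3 get NULL for t3's columns.
Result: 7 row(s).

7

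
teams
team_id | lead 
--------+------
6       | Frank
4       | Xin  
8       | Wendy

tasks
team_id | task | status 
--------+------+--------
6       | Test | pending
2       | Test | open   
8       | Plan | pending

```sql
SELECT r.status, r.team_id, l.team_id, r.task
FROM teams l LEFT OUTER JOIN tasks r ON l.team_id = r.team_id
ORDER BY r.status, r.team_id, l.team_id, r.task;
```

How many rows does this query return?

3

LEFT JOIN keeps every row from `teams`; unmatched rows get NULL for `tasks`'s columns.
Matching on l.team_id = r.team_id.
Matched pairs: 2; unmatched l rows kept: 1.
Total: 2 matched + 1 padded = 3 rows.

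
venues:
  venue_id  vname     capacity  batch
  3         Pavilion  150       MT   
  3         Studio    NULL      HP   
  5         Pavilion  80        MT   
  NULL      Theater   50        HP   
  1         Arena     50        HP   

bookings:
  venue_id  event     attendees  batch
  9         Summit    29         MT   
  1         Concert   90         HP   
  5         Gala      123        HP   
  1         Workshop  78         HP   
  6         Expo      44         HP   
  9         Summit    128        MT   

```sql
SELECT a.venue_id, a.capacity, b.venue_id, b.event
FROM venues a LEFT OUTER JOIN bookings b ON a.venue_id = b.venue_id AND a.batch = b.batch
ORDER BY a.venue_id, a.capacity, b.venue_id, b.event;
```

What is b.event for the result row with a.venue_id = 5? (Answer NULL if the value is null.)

LEFT JOIN keeps every row from `venues`; unmatched rows get NULL for `bookings`'s columns.
Matching on a.venue_id = b.venue_id AND a.batch = b.batch. A NULL in a compared column never satisfies the condition.
Matched pairs: 2; unmatched a rows kept: 4.

NULL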